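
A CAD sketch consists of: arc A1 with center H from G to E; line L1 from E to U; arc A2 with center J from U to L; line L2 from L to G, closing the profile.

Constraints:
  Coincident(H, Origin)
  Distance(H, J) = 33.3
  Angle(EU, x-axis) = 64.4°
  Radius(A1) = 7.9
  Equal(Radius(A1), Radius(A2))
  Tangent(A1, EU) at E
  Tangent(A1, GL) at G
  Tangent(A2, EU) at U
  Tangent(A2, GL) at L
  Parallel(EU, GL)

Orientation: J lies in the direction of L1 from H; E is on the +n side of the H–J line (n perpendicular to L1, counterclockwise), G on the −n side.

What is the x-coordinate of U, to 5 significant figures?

7.2640

Tangency of A1 to both parallel lines with radius 7.9 puts E and G at H ± 7.9·n: E = (-7.1245, 3.4135), G = (7.1245, -3.4135). Equal radii place U and L the same way about J: U = J + 7.9·n = (7.2640, 33.445), L = J − 7.9·n = (21.513, 26.618). So U.x = 7.2640.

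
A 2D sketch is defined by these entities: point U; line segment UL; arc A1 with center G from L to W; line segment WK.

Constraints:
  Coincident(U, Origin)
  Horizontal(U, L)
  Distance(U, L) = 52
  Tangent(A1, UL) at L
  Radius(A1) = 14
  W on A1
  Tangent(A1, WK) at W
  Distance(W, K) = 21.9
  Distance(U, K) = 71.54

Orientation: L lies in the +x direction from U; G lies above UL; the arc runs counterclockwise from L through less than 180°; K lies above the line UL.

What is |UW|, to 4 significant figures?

67.85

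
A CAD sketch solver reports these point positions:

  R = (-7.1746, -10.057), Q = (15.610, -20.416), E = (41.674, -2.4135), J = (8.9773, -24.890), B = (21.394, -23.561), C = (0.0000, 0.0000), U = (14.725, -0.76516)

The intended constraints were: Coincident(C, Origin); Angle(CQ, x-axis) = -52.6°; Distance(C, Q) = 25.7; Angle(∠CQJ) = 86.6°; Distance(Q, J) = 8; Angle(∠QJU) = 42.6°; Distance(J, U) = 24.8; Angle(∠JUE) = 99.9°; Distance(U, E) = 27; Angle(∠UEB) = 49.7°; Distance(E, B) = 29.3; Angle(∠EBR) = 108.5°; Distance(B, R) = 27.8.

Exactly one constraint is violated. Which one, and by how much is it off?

Distance(B, R) = 27.8 — off by 3.80.

C = (0.00, 0.00) ✓; CQ at -52.60° ✓; |CQ| = 25.70 ✓; ∠CQJ = 86.60° ✓; |QJ| = 8.001 ✓; ∠QJU = 42.60° ✓; |JU| = 24.80 ✓; ∠JUE = 99.90° ✓; |UE| = 27.00 ✓; ∠UEB = 49.70° ✓; |EB| = 29.30 ✓; ∠EBR = 108.5° ✓; |BR| = 31.60 ✗.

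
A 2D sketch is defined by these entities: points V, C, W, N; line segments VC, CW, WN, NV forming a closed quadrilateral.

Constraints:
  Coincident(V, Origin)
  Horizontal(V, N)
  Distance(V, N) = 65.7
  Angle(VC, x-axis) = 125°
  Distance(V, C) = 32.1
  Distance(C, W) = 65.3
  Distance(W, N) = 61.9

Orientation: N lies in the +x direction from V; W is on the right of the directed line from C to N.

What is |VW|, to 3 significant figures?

33.7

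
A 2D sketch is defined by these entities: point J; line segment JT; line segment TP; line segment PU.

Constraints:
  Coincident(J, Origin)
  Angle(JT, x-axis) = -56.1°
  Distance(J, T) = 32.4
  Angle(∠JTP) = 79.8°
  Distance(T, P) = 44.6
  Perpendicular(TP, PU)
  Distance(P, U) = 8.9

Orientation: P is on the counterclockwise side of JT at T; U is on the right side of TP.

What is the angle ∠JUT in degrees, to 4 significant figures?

35.10°

J is at the origin; JT runs at -56.1° with length 32.4, so T = 32.4·(cos -56.1°, sin -56.1°) = (18.07, -26.89). ∠JTP = 79.8°, so TP runs at -56.1° + (180° − 79.8°) = 44.10° from the x-axis; with |TP| = 44.6, P = T + 44.6·(cos 44.10°, sin 44.10°) = (50.10, 4.145). TP is perpendicular to PU; with |PU| = 8.9 on the right of TP, U = P + 8.9·(0.6959, -0.7181) = (56.29, -2.246). Then cos ∠JUT = UJ·UT / (|UJ||UT|), giving 35.10°.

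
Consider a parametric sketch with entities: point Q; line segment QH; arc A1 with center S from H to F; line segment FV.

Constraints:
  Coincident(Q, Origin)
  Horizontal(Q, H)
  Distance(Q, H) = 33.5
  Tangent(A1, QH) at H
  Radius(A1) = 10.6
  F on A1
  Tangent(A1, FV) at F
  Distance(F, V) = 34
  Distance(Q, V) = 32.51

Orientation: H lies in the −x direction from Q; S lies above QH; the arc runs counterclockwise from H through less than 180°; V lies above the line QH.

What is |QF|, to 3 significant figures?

25.3

Q is at the origin; Q and H share the same y with |QH| = 33.5 and H on the −x side, so H = (-33.5, 0.00). Since A1 is tangent to QH there, SH ⟂ QH, so S = H + (0, 10.6) = (-33.5, 10.6). Since SF ⟂ FV (tangency), |SV| = √(10.6² + 34.0²) = 35.6 regardless of where F sits on A1. So V lies on both circle(Q, 32.51) and circle(S, 35.6); the above-QH intersection is V = (-5.11, 32.1). F is the foot of the tangent from V: F = (-24.9, 4.44).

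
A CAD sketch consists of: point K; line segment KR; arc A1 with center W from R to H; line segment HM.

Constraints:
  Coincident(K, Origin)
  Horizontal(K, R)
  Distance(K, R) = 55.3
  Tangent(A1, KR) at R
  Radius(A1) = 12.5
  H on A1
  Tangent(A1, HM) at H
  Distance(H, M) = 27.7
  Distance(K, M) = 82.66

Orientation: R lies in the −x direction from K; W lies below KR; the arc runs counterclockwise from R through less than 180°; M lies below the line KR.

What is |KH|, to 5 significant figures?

68.057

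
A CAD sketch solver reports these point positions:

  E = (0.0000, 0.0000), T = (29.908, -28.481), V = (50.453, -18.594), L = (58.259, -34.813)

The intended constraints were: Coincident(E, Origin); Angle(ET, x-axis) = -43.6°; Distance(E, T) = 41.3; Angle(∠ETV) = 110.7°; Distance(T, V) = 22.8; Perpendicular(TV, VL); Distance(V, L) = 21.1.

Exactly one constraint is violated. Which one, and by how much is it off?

Distance(V, L) = 21.1 — off by 3.10.

E = (0.00, 0.00) ✓; ET at -43.60° ✓; |ET| = 41.30 ✓; ∠ETV = 110.7° ✓; |TV| = 22.80 ✓; ∠(TV, VL) = 90.00° ✓; |VL| = 18.00 ✗.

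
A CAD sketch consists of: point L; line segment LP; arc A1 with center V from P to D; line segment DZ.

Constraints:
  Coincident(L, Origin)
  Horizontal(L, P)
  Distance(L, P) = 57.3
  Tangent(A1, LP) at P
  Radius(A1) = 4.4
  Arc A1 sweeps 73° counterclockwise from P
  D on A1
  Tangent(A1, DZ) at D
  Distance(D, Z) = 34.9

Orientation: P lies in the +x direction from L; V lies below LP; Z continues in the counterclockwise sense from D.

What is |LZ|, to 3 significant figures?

56.3

L is at the origin; LP is horizontal with |LP| = 57.3 and P on the +x side, so P = (57.3, 0.00). A1 meets LP tangentially, so VP is at right angles to LP, so V = P + (0, -4.4) = (57.3, -4.40). On A1, P sits at bearing 90° from V; a 73° counterclockwise sweep puts D at bearing 163°, so D = V + 4.4·(cos 163°, sin 163°) = (53.1, -3.11). Tangency of A1 to DZ means the radius VD is perpendicular to DZ, so DZ runs along (−sin 163°, cos 163°); with |DZ| = 34.9, Z = (42.9, -36.5). Then |LZ| = |Z − L| = 56.3.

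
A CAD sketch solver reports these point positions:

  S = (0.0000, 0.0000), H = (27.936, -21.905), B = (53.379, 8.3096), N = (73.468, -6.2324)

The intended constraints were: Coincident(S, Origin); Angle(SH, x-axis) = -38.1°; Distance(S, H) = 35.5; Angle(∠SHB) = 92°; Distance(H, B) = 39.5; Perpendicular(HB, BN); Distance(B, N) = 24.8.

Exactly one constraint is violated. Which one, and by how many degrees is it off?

Perpendicular(HB, BN) — off by 4.20°.

S = (0.00, 0.00) ✓; SH at -38.10° ✓; |SH| = 35.50 ✓; ∠SHB = 92.00° ✓; |HB| = 39.50 ✓; ∠(HB, BN) = 85.80° ✗; |BN| = 24.80 ✓.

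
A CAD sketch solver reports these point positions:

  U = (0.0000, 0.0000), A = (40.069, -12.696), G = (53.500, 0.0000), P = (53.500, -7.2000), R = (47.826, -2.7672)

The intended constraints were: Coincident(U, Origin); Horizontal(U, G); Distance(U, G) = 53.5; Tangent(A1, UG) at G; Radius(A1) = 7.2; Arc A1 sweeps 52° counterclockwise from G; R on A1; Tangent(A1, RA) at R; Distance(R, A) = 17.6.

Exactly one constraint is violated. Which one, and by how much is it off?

Distance(R, A) = 17.6 — off by 5.00.

U = (0.00, 0.00) ✓; U.y = 0.00, G.y = 0.00 ✓; |UG| = 53.50 ✓; ∠(PG, GU) = 90.00° ✓; |PG| = 7.200 ✓; bearing(P→R) − bearing(P→G) = 52.00° ✓; |PR| = 7.200 ✓; ∠(PR, RA) = 90.00° ✓; |RA| = 12.60 ✗.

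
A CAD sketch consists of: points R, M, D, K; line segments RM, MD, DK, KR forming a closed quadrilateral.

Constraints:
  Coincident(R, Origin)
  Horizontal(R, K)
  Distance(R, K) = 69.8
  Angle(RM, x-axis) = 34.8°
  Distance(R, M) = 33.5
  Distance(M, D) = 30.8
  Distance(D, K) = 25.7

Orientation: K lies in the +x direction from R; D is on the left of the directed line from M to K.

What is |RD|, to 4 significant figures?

62.42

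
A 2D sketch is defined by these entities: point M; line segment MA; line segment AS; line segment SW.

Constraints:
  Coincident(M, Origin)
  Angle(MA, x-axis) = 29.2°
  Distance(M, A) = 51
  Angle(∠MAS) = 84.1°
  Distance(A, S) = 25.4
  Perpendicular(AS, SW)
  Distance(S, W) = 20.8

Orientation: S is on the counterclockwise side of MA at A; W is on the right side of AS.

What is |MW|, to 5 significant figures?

74.316

M is at the origin; MA runs at 29.2° with length 51.0, so A = 51.0·(cos 29.2°, sin 29.2°) = (44.519, 24.881). ∠MAS = 84.1°, so AS runs at 29.2° + (180° − 84.1°) = 125.10° from the x-axis; with |AS| = 25.4, S = A + 25.4·(cos 125.10°, sin 125.10°) = (29.914, 45.662). The perpendicularity gives SW at right angles to AS; with |SW| = 20.8 on the right of AS, W = S + 20.8·(0.81815, 0.57501) = (46.931, 57.622). Then |MW| = |W − M| = 74.316.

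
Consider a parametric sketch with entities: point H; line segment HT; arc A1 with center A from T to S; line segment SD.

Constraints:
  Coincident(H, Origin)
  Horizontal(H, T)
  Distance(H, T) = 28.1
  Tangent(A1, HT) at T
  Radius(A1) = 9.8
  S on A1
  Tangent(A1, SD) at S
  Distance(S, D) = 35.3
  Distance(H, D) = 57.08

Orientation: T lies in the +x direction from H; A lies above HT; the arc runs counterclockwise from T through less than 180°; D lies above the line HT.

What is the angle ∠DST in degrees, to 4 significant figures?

131.7°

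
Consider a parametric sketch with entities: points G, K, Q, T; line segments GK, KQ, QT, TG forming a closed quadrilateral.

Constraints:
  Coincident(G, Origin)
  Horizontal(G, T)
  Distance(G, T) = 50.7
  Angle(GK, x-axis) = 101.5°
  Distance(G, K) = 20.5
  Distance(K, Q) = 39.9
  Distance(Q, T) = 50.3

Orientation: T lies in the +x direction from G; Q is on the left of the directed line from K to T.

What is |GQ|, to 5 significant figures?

52.335

G is at the origin; G and T share the same y with |GT| = 50.7 and T in +x, so T = (50.7, 0). GK runs at 101.5° with |GK| = 20.5, so K = (-4.0870, 20.088). Q is determined by |KQ| = 39.9 and |QT| = 50.3 together: it lies at the intersection of circle(K, 39.9) and circle(T, 50.3). With |KT| = 58.354, the foot of the radical line on KT is 21.139 from K and the perpendicular offset is √(39.9² − 21.139²) = 33.840. Taking the left-of-KT solution: Q = (27.409, 44.583).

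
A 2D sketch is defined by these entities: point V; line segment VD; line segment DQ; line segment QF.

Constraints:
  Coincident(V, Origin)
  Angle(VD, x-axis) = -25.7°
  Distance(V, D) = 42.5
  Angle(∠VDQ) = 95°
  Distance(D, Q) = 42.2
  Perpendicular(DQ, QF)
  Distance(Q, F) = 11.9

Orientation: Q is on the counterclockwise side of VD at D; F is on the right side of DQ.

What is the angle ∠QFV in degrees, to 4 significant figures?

40.24°

∠VDQ = 95.0°, so DQ runs at -25.7° + (180° − 95.0°) = 59.30° from the x-axis; with |DQ| = 42.2, Q = D + 42.2·(cos 59.30°, sin 59.30°) = (59.84, 17.86). The perpendicularity gives QF at right angles to DQ; with |QF| = 11.9 on the right of DQ, F = Q + 11.9·(0.8599, -0.5105) = (70.07, 11.78). Then cos ∠QFV = FQ·FV / (|FQ||FV|), giving 40.24°.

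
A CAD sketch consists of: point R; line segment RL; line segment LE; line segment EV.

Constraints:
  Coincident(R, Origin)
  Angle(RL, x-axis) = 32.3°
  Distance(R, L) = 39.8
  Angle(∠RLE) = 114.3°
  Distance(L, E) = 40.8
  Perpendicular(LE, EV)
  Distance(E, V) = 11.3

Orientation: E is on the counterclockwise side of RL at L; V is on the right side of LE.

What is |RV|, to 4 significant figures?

74.38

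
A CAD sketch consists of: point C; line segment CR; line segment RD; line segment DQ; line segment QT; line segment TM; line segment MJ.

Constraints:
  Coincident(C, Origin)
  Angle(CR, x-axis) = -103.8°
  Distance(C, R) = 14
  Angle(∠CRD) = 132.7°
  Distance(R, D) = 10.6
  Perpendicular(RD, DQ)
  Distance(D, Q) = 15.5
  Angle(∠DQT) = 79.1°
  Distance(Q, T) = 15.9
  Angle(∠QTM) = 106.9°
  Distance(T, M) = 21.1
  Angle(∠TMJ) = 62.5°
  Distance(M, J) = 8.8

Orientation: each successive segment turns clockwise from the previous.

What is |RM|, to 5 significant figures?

11.145

C is at the origin; CR runs at -103.8° with length 14.0, so R = (-3.3395, -13.596). ∠CRD = 132.7° gives RD at -151.10° from the x-axis; with |RD| = 10.6, D = (-12.619, -18.719). RD ⟂ DQ, so DQ runs at 118.90°; with |DQ| = 15.5, Q = (-20.110, -5.1490). ∠DQT = 79.1° gives QT at 18.000° from the x-axis; with |QT| = 15.9, T = (-4.9885, -0.23560). ∠QTM = 106.9° gives TM at -55.100° from the x-axis; with |TM| = 21.1, M = (7.0838, -17.541). Then |RM| = |M − R| = 11.145.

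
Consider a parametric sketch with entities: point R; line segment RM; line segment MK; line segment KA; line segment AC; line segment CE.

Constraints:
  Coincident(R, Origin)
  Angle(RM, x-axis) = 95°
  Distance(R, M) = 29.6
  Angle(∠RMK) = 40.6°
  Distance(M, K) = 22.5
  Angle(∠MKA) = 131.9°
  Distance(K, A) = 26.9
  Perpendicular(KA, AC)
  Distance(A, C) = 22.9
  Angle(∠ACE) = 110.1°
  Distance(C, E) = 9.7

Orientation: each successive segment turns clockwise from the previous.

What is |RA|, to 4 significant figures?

18.01

R is at the origin; RM runs at 95.0° with length 29.6, so M = (-2.580, 29.49). ∠RMK = 40.6° gives MK at -44.40° from the x-axis; with |MK| = 22.5, K = (13.50, 13.74). ∠MKA = 131.9° gives KA at -92.50° from the x-axis; with |KA| = 26.9, A = (12.32, -13.13). Then |RA| = |A − R| = 18.01.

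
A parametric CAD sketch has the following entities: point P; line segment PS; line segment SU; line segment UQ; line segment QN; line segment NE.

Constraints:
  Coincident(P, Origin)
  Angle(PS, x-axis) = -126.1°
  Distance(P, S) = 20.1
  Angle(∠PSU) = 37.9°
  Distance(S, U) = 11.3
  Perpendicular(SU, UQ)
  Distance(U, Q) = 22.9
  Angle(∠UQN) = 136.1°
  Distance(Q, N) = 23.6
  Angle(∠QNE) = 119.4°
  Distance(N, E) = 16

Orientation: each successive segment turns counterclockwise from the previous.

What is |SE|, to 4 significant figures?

41.37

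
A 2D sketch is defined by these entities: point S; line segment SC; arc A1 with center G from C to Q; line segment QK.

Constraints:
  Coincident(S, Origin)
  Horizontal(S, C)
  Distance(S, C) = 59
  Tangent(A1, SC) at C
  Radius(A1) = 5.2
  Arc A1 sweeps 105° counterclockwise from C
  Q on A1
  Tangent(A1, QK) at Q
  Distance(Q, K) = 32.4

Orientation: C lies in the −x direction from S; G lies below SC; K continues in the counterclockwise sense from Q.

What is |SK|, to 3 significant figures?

67.3

S is at the origin; SC is horizontal with |SC| = 59.0 and C on the −x side, so C = (-59.0, 0.00). A1 meets SC tangentially, so GC is at right angles to SC, so G = C + (0, -5.2) = (-59.0, -5.20). On A1, C sits at bearing 90° from G; a 105° counterclockwise sweep puts Q at bearing 195°, so Q = G + 5.2·(cos 195°, sin 195°) = (-64.0, -6.55). A1 meets QK tangentially, so GQ is at right angles to QK, so QK runs along (−sin 195°, cos 195°); with |QK| = 32.4, K = (-55.6, -37.8). Then |SK| = |K − S| = 67.3.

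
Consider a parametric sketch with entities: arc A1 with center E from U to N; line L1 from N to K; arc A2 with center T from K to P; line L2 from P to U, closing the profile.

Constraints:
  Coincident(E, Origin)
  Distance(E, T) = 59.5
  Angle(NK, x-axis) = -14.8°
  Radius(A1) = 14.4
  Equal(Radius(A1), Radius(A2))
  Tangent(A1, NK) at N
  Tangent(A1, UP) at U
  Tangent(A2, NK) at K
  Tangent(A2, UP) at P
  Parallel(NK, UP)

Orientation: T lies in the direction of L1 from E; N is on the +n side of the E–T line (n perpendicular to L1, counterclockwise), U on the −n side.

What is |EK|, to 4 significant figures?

61.22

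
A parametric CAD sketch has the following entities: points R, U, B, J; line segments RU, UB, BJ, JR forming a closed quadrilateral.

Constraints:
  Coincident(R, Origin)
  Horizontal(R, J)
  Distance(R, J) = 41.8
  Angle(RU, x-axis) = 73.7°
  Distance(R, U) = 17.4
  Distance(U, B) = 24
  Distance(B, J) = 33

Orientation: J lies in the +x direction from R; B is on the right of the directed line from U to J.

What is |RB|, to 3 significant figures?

11.7

Checks: |UB| = 24.00 ✓; |BJ| = 33.00 ✓.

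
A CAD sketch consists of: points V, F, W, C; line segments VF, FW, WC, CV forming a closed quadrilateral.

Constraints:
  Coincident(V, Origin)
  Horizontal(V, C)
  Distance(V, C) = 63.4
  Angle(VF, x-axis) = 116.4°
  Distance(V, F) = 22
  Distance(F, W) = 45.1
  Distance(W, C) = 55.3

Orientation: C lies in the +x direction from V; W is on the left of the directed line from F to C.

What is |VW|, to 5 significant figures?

51.830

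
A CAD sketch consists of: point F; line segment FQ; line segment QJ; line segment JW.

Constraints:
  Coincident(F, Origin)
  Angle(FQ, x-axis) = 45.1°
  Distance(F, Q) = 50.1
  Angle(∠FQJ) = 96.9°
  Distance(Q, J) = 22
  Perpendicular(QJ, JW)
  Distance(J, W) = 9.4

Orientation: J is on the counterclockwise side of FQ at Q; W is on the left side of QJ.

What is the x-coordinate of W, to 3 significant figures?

14.4

∠FQJ = 96.9°, so QJ runs at 45.1° + (180° − 96.9°) = 128° from the x-axis; with |QJ| = 22.0, J = Q + 22.0·(cos 128°, sin 128°) = (21.8, 52.8). The perpendicularity gives JW at right angles to QJ; with |JW| = 9.4 on the left of QJ, W = J + 9.4·(-0.786, -0.618) = (14.4, 47.0). So W.x = 14.4.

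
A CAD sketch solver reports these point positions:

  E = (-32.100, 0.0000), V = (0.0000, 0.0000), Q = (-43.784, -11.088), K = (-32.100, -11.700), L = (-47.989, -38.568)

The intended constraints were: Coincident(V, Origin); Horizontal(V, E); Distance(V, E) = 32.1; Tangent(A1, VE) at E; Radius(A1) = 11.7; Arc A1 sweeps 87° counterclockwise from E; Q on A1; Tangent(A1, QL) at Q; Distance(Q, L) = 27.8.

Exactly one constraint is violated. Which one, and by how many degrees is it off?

Tangent(A1, QL) at Q — off by 5.70°.

V = (0.00, 0.00) ✓; V.y = 0.00, E.y = 0.00 ✓; |VE| = 32.10 ✓; ∠(KE, EV) = 90.00° ✓; |KE| = 11.70 ✓; bearing(K→Q) − bearing(K→E) = 87.00° ✓; |KQ| = 11.70 ✓; ∠(KQ, QL) = 95.70° ✗; |QL| = 27.80 ✓.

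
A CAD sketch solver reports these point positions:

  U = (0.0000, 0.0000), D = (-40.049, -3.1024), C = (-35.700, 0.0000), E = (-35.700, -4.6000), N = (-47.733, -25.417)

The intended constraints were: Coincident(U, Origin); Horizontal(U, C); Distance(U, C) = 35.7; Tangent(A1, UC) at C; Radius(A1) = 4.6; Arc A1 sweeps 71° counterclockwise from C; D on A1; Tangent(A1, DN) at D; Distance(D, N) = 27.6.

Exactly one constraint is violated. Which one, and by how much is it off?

Distance(D, N) = 27.6 — off by 4.00.

U = (0.00, 0.00) ✓; U.y = 0.00, C.y = 0.00 ✓; |UC| = 35.70 ✓; ∠(EC, CU) = 90.00° ✓; |EC| = 4.600 ✓; bearing(E→D) − bearing(E→C) = 71.00° ✓; |ED| = 4.600 ✓; ∠(ED, DN) = 90.00° ✓; |DN| = 23.60 ✗.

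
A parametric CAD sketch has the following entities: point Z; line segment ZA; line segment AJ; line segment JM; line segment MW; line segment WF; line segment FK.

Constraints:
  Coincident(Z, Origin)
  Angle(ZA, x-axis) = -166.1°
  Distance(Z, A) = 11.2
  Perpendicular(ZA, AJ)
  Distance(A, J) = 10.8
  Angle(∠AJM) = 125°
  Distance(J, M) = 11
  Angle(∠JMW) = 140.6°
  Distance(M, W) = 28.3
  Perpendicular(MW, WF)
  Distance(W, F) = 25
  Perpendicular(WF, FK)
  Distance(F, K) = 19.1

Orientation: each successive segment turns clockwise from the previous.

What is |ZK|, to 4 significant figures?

9.915

Z is at the origin; ZA runs at -166.1° with length 11.2, so A = (-10.87, -2.691). The perpendicularity gives AJ at right angles to ZA, so AJ runs at 103.9°; with |AJ| = 10.8, J = (-13.47, 7.793). ∠AJM = 125.0° gives JM at 48.90° from the x-axis; with |JM| = 11.0, M = (-6.235, 16.08). ∠JMW = 140.6° gives MW at 9.500° from the x-axis; with |MW| = 28.3, W = (21.68, 20.75). MW ⟂ WF, so WF runs at -80.50°; with |WF| = 25.0, F = (25.80, -3.904). The perpendicularity gives FK at right angles to WF, so FK runs at -170.5°; with |FK| = 19.1, K = (6.965, -7.056). Then |ZK| = |K − Z| = 9.915.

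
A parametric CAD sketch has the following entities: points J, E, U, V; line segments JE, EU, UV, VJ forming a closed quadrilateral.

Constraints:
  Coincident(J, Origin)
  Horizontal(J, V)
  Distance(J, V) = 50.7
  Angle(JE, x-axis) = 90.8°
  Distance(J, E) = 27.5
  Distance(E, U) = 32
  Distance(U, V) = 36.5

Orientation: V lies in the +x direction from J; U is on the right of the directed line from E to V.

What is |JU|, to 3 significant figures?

14.2

Checks: |EU| = 32.00 ✓; |UV| = 36.50 ✓.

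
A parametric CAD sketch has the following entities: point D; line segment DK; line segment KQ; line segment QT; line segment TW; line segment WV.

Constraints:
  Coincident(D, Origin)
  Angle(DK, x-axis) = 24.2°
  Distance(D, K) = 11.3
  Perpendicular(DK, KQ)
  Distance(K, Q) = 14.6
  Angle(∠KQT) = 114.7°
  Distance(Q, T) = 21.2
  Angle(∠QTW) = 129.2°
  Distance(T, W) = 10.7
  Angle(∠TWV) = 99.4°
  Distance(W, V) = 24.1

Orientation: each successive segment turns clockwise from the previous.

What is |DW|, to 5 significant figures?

25.696

∠KQT = 114.7° gives QT at -131.10° from the x-axis; with |QT| = 21.2, T = (2.3555, -24.660). ∠QTW = 129.2° gives TW at 178.10° from the x-axis; with |TW| = 10.7, W = (-8.3386, -24.306). Then |DW| = |W − D| = 25.696.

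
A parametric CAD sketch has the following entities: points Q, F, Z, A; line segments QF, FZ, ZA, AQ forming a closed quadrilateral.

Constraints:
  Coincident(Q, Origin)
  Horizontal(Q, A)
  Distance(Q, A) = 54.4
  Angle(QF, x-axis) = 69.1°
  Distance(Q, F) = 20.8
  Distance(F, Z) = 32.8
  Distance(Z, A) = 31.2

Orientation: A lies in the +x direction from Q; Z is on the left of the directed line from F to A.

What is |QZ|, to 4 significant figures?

47.81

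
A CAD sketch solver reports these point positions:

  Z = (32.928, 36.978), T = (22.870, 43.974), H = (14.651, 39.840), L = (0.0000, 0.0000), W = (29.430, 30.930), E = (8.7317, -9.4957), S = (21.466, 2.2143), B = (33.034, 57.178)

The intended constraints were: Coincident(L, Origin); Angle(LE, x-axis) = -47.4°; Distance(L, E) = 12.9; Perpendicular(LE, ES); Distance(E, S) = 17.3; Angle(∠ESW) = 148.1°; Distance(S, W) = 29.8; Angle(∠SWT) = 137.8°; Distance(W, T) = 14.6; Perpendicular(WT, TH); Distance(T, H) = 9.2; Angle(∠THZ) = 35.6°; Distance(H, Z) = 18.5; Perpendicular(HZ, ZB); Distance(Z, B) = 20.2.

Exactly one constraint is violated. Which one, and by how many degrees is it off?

Perpendicular(HZ, ZB) — off by 8.60°.

L = (0.00, 0.00) ✓; LE at -47.40° ✓; |LE| = 12.90 ✓; ∠(LE, ES) = 90.00° ✓; |ES| = 17.30 ✓; ∠ESW = 148.1° ✓; |SW| = 29.80 ✓; ∠SWT = 137.8° ✓; |WT| = 14.60 ✓; ∠(WT, TH) = 90.00° ✓; |TH| = 9.200 ✓; ∠THZ = 35.60° ✓; |HZ| = 18.50 ✓; ∠(HZ, ZB) = 98.60° ✗; |ZB| = 20.20 ✓.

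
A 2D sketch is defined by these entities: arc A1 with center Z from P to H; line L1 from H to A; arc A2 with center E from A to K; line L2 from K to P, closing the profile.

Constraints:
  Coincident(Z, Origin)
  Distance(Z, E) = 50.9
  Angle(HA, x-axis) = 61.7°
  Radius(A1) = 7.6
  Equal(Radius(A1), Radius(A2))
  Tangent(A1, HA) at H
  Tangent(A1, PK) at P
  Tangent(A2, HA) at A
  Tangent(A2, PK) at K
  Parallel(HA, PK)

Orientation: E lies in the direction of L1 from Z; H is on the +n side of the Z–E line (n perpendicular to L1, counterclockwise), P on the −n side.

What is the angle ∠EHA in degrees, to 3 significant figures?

8.49°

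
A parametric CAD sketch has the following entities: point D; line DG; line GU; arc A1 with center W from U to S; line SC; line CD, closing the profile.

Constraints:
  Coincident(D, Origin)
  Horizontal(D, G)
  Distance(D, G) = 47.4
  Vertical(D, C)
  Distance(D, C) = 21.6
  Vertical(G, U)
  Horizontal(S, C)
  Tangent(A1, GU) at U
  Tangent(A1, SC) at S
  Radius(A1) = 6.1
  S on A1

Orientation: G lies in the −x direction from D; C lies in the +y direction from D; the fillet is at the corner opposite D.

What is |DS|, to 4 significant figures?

46.61

The virtual corner opposite D is at (-47.40, 21.60). Tangency of A1 to GU means the radius WU is perpendicular to GU and tangency of A1 to SC means the radius WS is perpendicular to SC, with radius 6.1, so the center W sits 6.1 in from both sides at W = (-41.30, 15.50). That places the tangent points at U = (-47.40, 15.50) on GU and S = (-41.30, 21.60) on SC. Then |DS| = |S − D| = 46.61.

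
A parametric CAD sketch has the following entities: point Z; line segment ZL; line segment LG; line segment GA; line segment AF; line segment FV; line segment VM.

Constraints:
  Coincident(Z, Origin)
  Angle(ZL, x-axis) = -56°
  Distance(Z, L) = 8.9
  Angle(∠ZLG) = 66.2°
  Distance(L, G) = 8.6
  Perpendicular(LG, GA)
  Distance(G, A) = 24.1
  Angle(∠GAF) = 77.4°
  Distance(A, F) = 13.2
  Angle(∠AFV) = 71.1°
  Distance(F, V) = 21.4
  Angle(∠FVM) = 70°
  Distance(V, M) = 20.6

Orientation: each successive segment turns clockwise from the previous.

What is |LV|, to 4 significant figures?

7.513

∠GAF = 77.4° gives AF at -2.400° from the x-axis; with |AF| = 13.2, F = (5.433, 14.26). ∠AFV = 71.1° gives FV at -111.3° from the x-axis; with |FV| = 21.4, V = (-2.340, -5.673). Then |LV| = |V − L| = 7.513.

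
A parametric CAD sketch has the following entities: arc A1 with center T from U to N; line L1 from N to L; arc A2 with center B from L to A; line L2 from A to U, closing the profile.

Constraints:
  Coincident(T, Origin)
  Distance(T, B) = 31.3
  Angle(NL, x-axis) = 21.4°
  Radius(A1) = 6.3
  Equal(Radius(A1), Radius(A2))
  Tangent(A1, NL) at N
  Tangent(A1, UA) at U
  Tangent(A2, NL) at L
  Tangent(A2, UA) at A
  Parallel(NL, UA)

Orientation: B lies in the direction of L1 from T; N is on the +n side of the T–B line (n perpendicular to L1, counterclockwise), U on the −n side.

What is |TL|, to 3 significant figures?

31.9

Tangency of A1 to both parallel lines with radius 6.3 puts N and U at T ± 6.3·n: N = (-2.30, 5.87), U = (2.30, -5.87). Equal radii place L and A the same way about B: L = B + 6.3·n = (26.8, 17.3), A = B − 6.3·n = (31.4, 5.55). Then |TL| = |L − T| = 31.9.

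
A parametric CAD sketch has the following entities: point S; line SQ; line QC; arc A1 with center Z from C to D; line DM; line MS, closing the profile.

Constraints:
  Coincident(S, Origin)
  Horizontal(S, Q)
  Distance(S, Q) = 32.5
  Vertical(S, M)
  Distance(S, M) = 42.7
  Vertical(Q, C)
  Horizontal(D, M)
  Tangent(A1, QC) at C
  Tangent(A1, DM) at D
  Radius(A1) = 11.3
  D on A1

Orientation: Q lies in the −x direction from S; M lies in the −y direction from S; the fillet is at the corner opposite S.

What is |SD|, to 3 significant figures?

47.7

S is at the origin; SQ is horizontal with |SQ| = 32.5 and Q on the −x side, so Q = (-32.5, 0.00). S and M share the same x with |SM| = 42.7 and M on the −y side, so M = (0.00, -42.7). The virtual corner opposite S is at (-32.5, -42.7). Tangency of A1 to QC means the radius ZC is perpendicular to QC and A1 meets DM tangentially, so ZD is at right angles to DM, with radius 11.3, so the center Z sits 11.3 in from both sides at Z = (-21.2, -31.4). That places the tangent points at C = (-32.5, -31.4) on QC and D = (-21.2, -42.7) on DM. Then |SD| = |D − S| = 47.7.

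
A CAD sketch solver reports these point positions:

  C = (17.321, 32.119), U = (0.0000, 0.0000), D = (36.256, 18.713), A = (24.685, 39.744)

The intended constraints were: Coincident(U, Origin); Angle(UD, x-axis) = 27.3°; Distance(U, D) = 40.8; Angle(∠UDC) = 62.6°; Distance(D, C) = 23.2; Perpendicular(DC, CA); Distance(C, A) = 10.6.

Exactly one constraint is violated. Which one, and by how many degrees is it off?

Perpendicular(DC, CA) — off by 8.70°.

U = (0.00, 0.00) ✓; UD at 27.30° ✓; |UD| = 40.80 ✓; ∠UDC = 62.60° ✓; |DC| = 23.20 ✓; ∠(DC, CA) = 98.70° ✗; |CA| = 10.60 ✓.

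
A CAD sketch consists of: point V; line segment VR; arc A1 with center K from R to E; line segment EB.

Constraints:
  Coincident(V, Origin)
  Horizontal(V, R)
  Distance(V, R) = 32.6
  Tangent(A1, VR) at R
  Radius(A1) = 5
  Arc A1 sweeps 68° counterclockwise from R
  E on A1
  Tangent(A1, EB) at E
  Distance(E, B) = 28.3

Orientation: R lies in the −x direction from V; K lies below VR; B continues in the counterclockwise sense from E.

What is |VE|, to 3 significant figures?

37.4

V is at the origin; VR is horizontal with |VR| = 32.6 and R on the −x side, so R = (-32.6, 0.00). The tangent condition forces KR to be normal to VR, so K = R + (0, -5) = (-32.6, -5.00). On A1, R sits at bearing 90° from K; a 68° counterclockwise sweep puts E at bearing 158°, so E = K + 5.0·(cos 158°, sin 158°) = (-37.2, -3.13). Then |VE| = |E − V| = 37.4.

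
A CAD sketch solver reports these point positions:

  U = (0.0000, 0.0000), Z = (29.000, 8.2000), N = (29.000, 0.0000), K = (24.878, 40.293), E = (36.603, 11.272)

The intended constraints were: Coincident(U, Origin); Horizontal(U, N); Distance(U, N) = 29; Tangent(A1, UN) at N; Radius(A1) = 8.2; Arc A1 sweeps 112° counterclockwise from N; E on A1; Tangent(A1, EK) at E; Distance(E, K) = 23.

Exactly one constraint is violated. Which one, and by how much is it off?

Distance(E, K) = 23 — off by 8.30.

U = (0.00, 0.00) ✓; U.y = 0.00, N.y = 0.00 ✓; |UN| = 29.00 ✓; ∠(ZN, NU) = 90.00° ✓; |ZN| = 8.200 ✓; bearing(Z→E) − bearing(Z→N) = 112.0° ✓; |ZE| = 8.200 ✓; ∠(ZE, EK) = 90.00° ✓; |EK| = 31.30 ✗.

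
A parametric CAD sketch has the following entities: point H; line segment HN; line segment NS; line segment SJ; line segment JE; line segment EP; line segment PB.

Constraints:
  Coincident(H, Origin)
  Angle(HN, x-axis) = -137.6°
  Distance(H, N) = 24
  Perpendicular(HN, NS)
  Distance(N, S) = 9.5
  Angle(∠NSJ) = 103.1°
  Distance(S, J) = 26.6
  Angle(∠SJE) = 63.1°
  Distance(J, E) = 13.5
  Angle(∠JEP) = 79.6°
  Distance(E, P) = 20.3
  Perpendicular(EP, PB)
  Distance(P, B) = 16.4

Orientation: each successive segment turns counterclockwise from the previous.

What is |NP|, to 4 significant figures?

11.52

H is at the origin; HN runs at -137.6° with length 24.0, so N = (-17.72, -16.18). HN ⟂ NS, so NS runs at -47.60°; with |NS| = 9.5, S = (-11.32, -23.20). ∠NSJ = 103.1° gives SJ at 29.30° from the x-axis; with |SJ| = 26.6, J = (11.88, -10.18). ∠SJE = 63.1° gives JE at 146.2° from the x-axis; with |JE| = 13.5, E = (0.6617, -2.671). ∠JEP = 79.6° gives EP at -113.4° from the x-axis; with |EP| = 20.3, P = (-7.400, -21.30). Then |NP| = |P − N| = 11.52.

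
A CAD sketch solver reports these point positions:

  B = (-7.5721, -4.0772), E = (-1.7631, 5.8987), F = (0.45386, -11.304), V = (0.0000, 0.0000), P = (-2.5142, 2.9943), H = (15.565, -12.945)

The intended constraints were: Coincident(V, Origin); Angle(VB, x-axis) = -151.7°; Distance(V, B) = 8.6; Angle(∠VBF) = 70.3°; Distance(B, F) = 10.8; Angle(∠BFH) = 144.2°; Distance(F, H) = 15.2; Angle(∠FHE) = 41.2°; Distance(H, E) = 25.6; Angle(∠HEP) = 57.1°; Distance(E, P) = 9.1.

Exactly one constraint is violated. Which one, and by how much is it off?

Distance(E, P) = 9.1 — off by 6.10.

V = (0.00, 0.00) ✓; VB at -151.7° ✓; |VB| = 8.600 ✓; ∠VBF = 70.30° ✓; |BF| = 10.80 ✓; ∠BFH = 144.2° ✓; |FH| = 15.20 ✓; ∠FHE = 41.20° ✓; |HE| = 25.60 ✓; ∠HEP = 57.10° ✓; |EP| = 3.000 ✗.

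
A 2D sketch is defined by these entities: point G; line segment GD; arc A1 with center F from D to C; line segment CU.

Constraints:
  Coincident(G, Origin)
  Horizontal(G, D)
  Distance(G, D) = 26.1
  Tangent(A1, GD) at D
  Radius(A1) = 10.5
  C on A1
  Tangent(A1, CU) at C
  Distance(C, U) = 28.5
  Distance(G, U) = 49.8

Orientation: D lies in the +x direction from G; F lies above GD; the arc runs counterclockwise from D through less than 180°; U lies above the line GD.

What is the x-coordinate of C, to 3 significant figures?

36.2

Checks: G = (0.00, 0.00) ✓; |FC| = 10.50 ✓; ∠(FC, CU) = 90.00° ✓; |CU| = 28.50 ✓; |GU| = 49.80 ✓.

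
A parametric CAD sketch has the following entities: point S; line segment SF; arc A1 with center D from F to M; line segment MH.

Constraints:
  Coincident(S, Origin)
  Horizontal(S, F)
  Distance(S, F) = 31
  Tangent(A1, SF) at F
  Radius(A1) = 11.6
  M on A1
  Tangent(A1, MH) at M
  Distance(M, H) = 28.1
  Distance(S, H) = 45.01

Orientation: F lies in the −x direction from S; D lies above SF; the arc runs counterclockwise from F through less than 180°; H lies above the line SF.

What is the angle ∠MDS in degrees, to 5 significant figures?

22.607°

Checks: S.y = 0.00, F.y = 0.00 ✓; |DM| = 11.60 ✓; ∠(DM, MH) = 90.00° ✓; |MH| = 28.10 ✓; |SH| = 45.01 ✓.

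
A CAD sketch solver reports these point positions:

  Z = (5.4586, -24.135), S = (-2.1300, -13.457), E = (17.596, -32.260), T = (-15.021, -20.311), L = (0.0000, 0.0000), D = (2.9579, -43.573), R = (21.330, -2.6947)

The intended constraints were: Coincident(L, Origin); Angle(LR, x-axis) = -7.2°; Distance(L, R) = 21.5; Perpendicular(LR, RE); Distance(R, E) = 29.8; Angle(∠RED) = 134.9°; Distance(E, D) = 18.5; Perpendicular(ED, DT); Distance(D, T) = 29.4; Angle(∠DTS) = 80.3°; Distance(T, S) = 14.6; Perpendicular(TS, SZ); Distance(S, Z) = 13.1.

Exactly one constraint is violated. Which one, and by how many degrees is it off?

Perpendicular(TS, SZ) — off by 7.40°.

L = (0.00, 0.00) ✓; LR at -7.200° ✓; |LR| = 21.50 ✓; ∠(LR, RE) = 90.00° ✓; |RE| = 29.80 ✓; ∠RED = 134.9° ✓; |ED| = 18.50 ✓; ∠(ED, DT) = 90.00° ✓; |DT| = 29.40 ✓; ∠DTS = 80.30° ✓; |TS| = 14.60 ✓; ∠(TS, SZ) = 82.60° ✗; |SZ| = 13.10 ✓.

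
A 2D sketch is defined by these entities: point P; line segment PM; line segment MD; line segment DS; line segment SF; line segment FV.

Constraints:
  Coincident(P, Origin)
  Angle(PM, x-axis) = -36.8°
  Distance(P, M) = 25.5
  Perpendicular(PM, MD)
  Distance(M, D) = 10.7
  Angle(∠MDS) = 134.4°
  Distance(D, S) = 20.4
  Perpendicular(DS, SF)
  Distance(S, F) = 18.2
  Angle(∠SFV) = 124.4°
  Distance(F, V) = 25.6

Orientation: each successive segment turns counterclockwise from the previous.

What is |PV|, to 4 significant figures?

13.52

P is at the origin; PM runs at -36.8° with length 25.5, so M = (20.42, -15.28). PM is perpendicular to MD, so MD runs at 53.20°; with |MD| = 10.7, D = (26.83, -6.707). ∠MDS = 134.4° gives DS at 98.80° from the x-axis; with |DS| = 20.4, S = (23.71, 13.45). DS ⟂ SF, so SF runs at -171.2°; with |SF| = 18.2, F = (5.722, 10.67). ∠SFV = 124.4° gives FV at -115.6° from the x-axis; with |FV| = 25.6, V = (-5.340, -12.42). Then |PV| = |V − P| = 13.52.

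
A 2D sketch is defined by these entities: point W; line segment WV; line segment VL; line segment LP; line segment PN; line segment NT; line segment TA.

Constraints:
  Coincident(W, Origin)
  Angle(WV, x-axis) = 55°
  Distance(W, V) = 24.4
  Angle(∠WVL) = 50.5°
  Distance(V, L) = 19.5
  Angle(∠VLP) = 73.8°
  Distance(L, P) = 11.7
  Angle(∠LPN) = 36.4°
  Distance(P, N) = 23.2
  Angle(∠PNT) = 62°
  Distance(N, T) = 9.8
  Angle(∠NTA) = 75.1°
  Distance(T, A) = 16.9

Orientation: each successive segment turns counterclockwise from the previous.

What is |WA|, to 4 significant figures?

13.10

W is at the origin; WV runs at 55.0° with length 24.4, so V = (14.00, 19.99). ∠WVL = 50.5° gives VL at -175.5° from the x-axis; with |VL| = 19.5, L = (-5.445, 18.46). ∠VLP = 73.8° gives LP at -69.30° from the x-axis; with |LP| = 11.7, P = (-1.309, 7.513). ∠LPN = 36.4° gives PN at 74.30° from the x-axis; with |PN| = 23.2, N = (4.969, 29.85). ∠PNT = 62.0° gives NT at -167.7° from the x-axis; with |NT| = 9.8, T = (-4.606, 27.76). ∠NTA = 75.1° gives TA at -62.80° from the x-axis; with |TA| = 16.9, A = (3.119, 12.73). Then |WA| = |A − W| = 13.10.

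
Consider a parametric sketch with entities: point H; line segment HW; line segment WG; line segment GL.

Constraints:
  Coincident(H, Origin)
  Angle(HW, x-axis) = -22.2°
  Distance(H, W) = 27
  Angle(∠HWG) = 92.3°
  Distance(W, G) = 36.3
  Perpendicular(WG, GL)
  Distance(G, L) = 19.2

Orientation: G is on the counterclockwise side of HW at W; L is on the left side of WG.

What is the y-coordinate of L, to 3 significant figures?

30.8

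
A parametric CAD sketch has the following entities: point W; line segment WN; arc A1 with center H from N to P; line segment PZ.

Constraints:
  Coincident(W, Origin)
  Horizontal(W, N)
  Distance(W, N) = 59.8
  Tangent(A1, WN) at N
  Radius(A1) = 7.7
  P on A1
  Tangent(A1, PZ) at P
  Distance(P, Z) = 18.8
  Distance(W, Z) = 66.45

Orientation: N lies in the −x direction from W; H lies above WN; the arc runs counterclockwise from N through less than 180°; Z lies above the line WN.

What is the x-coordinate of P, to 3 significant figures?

-52.7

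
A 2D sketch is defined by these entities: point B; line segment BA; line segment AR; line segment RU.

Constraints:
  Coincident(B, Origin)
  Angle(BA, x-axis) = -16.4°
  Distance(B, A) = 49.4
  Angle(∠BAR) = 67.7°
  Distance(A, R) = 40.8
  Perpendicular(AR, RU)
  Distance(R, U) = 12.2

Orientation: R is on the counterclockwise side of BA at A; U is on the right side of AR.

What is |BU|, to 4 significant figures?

61.96

B is at the origin; BA runs at -16.4° with length 49.4, so A = 49.4·(cos -16.4°, sin -16.4°) = (47.39, -13.95). ∠BAR = 67.7°, so AR runs at -16.4° + (180° − 67.7°) = 95.90° from the x-axis; with |AR| = 40.8, R = A + 40.8·(cos 95.90°, sin 95.90°) = (43.20, 26.64). The perpendicularity gives RU at right angles to AR; with |RU| = 12.2 on the right of AR, U = R + 12.2·(0.9947, 0.1028) = (55.33, 27.89). Then |BU| = |U − B| = 61.96.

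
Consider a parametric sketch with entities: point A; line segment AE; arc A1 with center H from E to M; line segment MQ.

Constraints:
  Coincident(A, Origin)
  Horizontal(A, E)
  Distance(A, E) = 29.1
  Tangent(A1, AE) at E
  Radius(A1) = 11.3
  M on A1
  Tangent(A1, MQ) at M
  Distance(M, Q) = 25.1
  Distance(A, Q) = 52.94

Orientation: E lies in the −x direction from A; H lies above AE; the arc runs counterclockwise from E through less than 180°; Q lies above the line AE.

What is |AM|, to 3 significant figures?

27.9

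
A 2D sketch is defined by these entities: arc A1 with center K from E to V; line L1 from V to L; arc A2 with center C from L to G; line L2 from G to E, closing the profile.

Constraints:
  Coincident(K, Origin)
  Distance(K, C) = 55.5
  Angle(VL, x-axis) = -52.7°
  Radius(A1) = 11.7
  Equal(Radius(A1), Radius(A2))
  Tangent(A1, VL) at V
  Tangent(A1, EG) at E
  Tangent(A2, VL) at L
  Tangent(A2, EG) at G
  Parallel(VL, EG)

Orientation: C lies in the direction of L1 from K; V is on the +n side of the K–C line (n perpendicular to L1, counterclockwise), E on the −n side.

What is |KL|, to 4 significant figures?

56.72

Tangency of A1 to both parallel lines with radius 11.7 puts V and E at K ± 11.7·n: V = (9.307, 7.090), E = (-9.307, -7.090). Equal radii place L and G the same way about C: L = C + 11.7·n = (42.94, -37.06), G = C − 11.7·n = (24.33, -51.24). Then |KL| = |L − K| = 56.72.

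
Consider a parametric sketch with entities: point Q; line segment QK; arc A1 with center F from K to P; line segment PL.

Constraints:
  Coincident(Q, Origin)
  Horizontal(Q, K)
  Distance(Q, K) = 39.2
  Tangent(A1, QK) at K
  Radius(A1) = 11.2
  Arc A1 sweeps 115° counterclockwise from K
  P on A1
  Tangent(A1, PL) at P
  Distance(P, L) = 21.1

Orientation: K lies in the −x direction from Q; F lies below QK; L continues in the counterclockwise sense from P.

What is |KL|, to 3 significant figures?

35.1

Q is at the origin; QK is horizontal with |QK| = 39.2 and K on the −x side, so K = (-39.2, 0.00). The tangent condition forces FK to be normal to QK, so F = K + (0, -11.2) = (-39.2, -11.2). On A1, K sits at bearing 90° from F; a 115° counterclockwise sweep puts P at bearing 205°, so P = F + 11.2·(cos 205°, sin 205°) = (-49.4, -15.9). Since A1 is tangent to PL there, FP ⟂ PL, so PL runs along (−sin 205°, cos 205°); with |PL| = 21.1, L = (-40.4, -35.1). Then |KL| = |L − K| = 35.1.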